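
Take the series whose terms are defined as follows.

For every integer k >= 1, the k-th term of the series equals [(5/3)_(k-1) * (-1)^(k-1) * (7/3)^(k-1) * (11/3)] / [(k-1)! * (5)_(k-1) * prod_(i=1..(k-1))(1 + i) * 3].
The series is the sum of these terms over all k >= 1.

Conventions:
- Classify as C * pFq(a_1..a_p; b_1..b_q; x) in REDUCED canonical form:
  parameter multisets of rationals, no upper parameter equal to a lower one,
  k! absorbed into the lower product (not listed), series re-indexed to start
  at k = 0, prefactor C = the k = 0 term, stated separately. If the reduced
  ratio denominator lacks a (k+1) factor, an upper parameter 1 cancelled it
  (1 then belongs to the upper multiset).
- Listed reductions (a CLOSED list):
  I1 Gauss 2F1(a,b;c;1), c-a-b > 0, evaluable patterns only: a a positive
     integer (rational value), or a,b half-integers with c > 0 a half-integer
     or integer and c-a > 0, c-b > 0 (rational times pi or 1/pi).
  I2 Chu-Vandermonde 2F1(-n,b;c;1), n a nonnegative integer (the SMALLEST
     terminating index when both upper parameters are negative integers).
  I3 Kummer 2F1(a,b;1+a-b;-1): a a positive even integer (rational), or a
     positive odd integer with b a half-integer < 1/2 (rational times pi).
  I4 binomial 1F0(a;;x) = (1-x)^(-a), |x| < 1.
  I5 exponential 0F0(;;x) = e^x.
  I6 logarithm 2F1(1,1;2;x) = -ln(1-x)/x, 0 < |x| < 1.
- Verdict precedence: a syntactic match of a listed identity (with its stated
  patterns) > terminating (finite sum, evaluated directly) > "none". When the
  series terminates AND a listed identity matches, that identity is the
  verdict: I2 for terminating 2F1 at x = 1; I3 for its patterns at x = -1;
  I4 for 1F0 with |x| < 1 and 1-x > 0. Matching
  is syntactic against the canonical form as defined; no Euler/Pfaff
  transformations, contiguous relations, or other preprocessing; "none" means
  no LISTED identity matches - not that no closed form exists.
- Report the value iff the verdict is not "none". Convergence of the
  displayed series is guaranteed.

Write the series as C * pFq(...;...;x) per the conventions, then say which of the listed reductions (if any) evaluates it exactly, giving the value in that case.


This is 11/9 * 1F2(5/3; 2, 5; -7/3) in reduced canonical form. Verdict: none - this 1F2 at x = -7/3 matches no listed pattern, and upper {5/3} holds no stopper.

Key observation: x = (-7/3) and the constant factors (C = 11/9) combine into one prefactor.
Term ratio: r(k) = (-7/3) * (k+5/3) / [(k+2) (k+5) (k+1)] - poly over poly, x = (-7/3) from leading terms; C = 11/9 at k = 0.


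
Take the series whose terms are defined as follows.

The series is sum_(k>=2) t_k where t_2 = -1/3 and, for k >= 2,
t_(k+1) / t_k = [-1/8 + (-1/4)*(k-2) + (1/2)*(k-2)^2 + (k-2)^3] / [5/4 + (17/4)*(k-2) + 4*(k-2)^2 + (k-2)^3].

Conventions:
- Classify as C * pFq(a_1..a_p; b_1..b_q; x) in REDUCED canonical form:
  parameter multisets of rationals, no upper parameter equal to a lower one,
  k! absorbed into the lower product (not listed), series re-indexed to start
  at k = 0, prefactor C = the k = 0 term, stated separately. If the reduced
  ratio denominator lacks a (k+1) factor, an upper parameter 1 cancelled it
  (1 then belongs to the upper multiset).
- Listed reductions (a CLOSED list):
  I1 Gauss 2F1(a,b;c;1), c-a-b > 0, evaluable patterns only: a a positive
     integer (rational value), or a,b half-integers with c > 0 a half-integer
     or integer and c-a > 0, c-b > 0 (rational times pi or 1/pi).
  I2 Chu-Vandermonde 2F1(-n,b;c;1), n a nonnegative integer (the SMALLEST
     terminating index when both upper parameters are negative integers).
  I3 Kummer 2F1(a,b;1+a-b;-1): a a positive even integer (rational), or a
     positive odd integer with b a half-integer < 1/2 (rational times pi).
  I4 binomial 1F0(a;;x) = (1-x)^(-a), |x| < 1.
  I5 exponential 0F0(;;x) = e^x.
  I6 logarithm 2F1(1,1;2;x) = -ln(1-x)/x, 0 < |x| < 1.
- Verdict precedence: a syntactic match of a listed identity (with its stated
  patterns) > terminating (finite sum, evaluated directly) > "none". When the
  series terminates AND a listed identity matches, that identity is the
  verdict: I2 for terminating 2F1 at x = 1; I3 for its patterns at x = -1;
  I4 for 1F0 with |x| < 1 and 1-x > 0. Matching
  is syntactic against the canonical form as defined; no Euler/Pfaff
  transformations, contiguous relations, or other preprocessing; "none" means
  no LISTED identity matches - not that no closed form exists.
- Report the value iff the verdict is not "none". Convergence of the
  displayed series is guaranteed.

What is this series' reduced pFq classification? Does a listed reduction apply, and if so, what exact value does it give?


With C = -1/3: the canonical form is 2F1(-1/2, 1/2; 5/2; 1). Verdict: this is the half-integer Gauss pattern (I1) (x = 1; upper {-1/2, 1/2} half-integers, c = 5/2 in the evaluable pattern). Hence: (-3/32) * pi.

The tell: from the first term -1/3: the ratio is unreduced: k + 1/2 divides both sides (C = -1/3, x = 1).
Term ratio: r(k) = 1 * (k-1/2) (k+1/2) / [(k+5/2) (k+1)] - poly over poly, x = 1 from leading terms; C = -1/3 at k = 0.


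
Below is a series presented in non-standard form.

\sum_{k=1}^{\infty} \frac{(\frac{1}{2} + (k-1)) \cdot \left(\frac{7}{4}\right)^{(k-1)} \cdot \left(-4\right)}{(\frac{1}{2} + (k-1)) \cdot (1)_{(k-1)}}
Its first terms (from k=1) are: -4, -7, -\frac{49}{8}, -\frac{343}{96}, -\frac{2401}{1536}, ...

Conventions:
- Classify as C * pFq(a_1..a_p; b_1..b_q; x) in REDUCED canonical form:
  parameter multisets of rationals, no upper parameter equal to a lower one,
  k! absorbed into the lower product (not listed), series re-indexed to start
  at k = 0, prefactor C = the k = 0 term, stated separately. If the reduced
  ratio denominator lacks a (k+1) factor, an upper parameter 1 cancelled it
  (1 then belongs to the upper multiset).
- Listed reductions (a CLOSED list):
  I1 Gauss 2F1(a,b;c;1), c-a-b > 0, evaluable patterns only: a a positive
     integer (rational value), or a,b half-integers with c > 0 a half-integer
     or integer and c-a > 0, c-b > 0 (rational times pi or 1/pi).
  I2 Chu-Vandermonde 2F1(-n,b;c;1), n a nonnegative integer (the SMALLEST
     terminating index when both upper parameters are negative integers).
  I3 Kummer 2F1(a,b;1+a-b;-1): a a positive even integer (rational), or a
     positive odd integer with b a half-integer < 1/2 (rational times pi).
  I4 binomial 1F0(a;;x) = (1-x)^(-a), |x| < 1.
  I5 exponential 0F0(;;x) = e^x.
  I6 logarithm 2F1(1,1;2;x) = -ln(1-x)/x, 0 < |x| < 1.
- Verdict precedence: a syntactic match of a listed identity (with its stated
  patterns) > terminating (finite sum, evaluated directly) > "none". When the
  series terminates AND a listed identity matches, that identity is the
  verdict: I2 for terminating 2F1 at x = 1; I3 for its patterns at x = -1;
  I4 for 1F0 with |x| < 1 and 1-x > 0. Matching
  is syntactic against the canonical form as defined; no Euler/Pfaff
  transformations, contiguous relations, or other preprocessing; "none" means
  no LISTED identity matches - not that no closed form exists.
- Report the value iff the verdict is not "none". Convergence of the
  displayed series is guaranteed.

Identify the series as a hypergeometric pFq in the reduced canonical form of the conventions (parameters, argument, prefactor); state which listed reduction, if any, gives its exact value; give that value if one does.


Prefactor -4, argument \frac{7}{4}: 0F0 with upper {-} over lower {-}. Verdict (x = \frac{7}{4}): the I5 exponential reduction applies (the 0F0 exponential series at x = \frac{7}{4}). Value: \left(-4\right) \cdot e^{\frac{7}{4}}.

Structural cue: x = \frac{7}{4} and (1)_k (prefactor -4) is k! itself.
Consecutive-term ratio: r(k) = \frac{7}{4} * 1 / [(k+1)] - poly over poly, x = \frac{7}{4} from leading terms; C = -4 at k = 0.


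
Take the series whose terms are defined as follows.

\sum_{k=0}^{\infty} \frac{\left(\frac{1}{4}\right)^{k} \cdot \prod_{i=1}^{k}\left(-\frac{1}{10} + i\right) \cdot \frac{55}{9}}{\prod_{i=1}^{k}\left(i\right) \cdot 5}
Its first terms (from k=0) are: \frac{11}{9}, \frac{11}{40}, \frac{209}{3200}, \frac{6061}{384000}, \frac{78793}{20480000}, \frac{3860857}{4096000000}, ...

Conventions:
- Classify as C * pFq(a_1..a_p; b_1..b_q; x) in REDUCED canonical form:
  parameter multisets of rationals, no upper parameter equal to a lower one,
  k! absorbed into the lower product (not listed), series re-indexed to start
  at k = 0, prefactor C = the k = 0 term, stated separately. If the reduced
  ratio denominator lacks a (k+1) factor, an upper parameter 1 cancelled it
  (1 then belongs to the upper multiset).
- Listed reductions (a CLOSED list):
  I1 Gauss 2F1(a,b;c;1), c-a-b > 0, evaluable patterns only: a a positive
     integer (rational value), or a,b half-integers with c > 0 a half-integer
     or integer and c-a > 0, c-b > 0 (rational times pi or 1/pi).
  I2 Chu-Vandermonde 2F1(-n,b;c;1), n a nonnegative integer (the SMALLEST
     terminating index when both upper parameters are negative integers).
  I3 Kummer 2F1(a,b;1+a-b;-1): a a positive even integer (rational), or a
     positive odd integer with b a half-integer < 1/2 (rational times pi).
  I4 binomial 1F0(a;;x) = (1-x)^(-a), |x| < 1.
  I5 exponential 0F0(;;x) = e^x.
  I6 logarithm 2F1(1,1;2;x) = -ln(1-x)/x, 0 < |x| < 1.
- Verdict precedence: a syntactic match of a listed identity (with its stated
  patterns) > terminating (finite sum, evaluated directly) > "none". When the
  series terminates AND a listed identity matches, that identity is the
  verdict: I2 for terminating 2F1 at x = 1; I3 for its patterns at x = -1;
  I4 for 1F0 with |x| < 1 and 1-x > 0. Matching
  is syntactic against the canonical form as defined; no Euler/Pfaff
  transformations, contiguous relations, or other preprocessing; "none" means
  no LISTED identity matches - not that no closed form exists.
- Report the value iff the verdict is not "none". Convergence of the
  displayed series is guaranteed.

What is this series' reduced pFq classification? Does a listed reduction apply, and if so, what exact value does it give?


The series (x = \frac{1}{4}) is 1F0: upper {\frac{9}{10}}, lower {-}, prefactor \frac{11}{9}. Verdict (x = \frac{1}{4}): the binomial series (I4) applies (the 1F0 binomial series: exponent -9/10, x = \frac{1}{4}). Value: \frac{11}{9} \cdot \left(\frac{3}{4}\right)^{-\frac{9}{10}}.

Key observation: with t_0 = \frac{11}{9}, the running product (C = 11/9, x = 1/4) telescopes to a rising factorial.
Step ratio: r(k) = \frac{1}{4} * (k+\frac{9}{10}) / [(k+1)] ; factor over Q: parameters, x = \frac{1}{4}, and C = \frac{11}{9}.


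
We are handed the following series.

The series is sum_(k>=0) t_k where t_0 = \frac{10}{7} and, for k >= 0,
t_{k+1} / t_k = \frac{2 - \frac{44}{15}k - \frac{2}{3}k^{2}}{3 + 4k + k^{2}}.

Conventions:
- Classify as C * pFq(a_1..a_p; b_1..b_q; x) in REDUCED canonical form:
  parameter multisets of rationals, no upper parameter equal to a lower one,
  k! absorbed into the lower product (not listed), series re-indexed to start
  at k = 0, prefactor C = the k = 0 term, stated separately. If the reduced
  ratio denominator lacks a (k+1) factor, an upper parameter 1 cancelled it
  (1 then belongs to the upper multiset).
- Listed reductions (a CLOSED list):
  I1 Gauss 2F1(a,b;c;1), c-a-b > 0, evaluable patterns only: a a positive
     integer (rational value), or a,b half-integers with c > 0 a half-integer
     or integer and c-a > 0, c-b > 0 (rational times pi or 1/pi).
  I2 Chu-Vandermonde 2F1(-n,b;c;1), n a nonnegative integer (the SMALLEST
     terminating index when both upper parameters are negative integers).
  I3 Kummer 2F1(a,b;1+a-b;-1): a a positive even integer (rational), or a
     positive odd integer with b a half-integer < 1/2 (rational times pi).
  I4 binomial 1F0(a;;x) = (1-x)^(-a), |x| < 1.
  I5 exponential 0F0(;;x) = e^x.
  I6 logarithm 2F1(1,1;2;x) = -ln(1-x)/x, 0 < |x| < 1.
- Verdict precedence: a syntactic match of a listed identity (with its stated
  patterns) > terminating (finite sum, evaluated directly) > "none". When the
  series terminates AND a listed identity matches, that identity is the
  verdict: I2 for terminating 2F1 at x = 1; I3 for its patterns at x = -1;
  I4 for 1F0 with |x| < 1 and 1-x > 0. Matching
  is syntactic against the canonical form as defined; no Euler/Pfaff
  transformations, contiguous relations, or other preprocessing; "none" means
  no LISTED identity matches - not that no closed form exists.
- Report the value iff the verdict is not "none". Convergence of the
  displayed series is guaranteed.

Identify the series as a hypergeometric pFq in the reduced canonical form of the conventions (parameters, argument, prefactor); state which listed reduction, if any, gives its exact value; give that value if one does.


x = -\frac{2}{3} here; the reduced form reads 2F1, upper {-\frac{3}{5}, 5}, lower {3}, C = \frac{10}{7}. Verdict: none (x = -\frac{2}{3}): each listed identity misses the multisets {-\frac{3}{5}, 5} ; {3}.

Structural cue: with t_0 = \frac{10}{7}, the expanded ratio factors over Q; C = 10/7, x = -2/3, roots give parameters.
Ratio: r(k) = -\frac{2}{3} * (k-\frac{3}{5}) (k+5) / [(k+3) (k+1)] - rational in k, leading ratio -\frac{2}{3}; with t_0 = \frac{10}{7}, classification follows.


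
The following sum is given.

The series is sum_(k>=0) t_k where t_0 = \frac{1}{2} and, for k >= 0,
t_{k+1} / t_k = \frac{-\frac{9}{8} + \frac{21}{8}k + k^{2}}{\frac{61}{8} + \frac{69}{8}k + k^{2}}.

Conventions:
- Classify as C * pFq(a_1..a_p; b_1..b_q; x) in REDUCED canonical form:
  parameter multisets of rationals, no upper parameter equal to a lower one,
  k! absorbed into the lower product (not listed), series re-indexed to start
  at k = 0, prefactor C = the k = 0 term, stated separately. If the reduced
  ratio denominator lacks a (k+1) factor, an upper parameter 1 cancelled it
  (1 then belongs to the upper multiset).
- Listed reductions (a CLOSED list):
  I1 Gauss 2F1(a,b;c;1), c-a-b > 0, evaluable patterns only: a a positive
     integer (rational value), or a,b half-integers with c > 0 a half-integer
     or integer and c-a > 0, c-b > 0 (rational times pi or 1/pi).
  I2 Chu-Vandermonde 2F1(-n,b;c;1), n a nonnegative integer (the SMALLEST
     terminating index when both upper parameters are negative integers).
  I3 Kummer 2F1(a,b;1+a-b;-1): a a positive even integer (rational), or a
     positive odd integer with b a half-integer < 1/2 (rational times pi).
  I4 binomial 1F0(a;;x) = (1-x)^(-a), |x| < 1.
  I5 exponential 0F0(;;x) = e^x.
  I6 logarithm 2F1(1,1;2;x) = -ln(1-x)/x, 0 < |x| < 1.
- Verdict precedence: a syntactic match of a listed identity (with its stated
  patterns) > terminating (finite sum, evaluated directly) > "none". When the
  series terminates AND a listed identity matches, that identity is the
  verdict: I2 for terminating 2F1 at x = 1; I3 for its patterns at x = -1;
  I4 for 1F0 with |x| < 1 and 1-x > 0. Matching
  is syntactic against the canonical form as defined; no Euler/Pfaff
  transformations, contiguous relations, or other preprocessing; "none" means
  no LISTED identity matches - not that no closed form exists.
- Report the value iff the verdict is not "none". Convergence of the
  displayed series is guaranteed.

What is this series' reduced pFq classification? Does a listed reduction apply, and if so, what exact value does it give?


Prefactor \frac{1}{2}, argument 1: 2F1 with upper {-\frac{3}{8}, 3} over lower {\frac{61}{8}}. Verdict: this is the Gauss summation I1 (x = 1: the Gamma ratio telescopes since c-a-b = 5 > 0 and a = 3 in Z>0). Hence: \frac{5883}{14336}.

First insight: from the first term \frac{1}{2}: factor the ratio over Q (C = 1/2, x = 1): negated roots = parameters.
Term ratio: r(k) = 1 * (k-\frac{3}{8}) (k+3) / [(k+\frac{61}{8}) (k+1)] - poly over poly, x = 1 from leading terms; C = \frac{1}{2} at k = 0.


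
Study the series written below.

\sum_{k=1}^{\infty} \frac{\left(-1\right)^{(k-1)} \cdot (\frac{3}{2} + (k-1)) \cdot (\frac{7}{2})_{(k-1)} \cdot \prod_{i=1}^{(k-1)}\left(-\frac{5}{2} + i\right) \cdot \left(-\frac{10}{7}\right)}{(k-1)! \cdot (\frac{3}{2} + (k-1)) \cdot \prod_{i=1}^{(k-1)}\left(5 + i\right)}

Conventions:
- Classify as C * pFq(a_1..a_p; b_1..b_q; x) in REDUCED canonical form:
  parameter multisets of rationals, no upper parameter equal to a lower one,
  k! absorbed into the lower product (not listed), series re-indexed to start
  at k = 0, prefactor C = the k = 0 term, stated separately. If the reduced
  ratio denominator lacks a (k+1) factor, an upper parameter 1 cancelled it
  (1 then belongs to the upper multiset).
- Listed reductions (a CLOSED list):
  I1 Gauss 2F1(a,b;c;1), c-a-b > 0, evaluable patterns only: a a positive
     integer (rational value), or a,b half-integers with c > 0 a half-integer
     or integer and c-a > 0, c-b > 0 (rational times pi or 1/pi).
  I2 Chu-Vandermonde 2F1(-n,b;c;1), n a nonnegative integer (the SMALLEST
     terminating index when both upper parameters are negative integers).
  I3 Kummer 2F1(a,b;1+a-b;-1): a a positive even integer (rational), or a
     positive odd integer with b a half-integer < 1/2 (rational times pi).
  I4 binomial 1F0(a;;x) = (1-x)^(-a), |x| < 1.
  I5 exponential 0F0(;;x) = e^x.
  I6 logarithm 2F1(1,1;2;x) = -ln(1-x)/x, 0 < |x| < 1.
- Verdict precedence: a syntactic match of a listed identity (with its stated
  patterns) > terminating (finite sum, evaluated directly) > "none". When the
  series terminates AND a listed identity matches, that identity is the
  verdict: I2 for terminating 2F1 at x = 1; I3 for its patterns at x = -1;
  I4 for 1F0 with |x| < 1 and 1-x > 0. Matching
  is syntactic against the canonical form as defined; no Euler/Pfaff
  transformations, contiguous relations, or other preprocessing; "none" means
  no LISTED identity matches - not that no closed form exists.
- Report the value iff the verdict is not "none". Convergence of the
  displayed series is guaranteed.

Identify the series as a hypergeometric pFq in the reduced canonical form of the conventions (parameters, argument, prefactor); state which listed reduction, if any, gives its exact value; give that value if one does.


This is -\frac{10}{7} * 2F1(-\frac{3}{2}, \frac{7}{2}; 6; -1) in reduced canonical form. Verdict: none (x = -1): each listed identity misses the multisets {-\frac{3}{2}, \frac{7}{2}} ; {6}.

The tell: from the first term -\frac{10}{7}: the running product (C = -10/7) telescopes to a rising factorial.
Consecutive-term ratio: r(k) = -1 * (k-\frac{3}{2}) (k+\frac{7}{2}) / [(k+6) (k+1)] - rational in k, leading ratio -1; with t_0 = -\frac{10}{7}, classification follows.


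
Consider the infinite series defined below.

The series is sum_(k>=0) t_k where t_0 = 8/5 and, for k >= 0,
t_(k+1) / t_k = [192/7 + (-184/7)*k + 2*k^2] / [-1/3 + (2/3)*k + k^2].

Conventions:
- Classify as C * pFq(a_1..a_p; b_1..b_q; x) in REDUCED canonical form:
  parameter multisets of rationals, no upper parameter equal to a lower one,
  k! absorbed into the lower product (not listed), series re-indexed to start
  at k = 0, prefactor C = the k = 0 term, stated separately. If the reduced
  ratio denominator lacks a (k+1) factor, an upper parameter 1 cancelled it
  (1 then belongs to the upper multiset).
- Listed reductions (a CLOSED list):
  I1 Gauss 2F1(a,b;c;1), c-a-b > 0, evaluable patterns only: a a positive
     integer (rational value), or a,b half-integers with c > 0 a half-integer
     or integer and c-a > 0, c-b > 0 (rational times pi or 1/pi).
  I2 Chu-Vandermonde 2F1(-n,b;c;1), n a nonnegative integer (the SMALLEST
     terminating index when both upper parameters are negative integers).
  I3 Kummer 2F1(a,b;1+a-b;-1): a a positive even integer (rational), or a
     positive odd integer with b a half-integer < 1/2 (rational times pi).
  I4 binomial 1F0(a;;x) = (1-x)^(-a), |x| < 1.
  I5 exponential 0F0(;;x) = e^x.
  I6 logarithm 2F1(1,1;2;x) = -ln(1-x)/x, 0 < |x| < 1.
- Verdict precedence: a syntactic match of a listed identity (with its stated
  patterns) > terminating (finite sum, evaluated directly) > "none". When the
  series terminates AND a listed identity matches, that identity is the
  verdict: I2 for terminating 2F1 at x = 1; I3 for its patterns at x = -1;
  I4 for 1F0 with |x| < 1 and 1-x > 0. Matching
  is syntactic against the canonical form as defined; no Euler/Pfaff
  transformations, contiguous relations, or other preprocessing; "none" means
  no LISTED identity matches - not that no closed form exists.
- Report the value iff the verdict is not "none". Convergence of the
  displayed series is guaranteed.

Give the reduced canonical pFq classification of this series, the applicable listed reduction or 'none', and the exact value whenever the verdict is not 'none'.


The series (x = 2) is 2F1: upper {-12, -8/7}, lower {-1/3}, prefactor 8/5. Verdict: terminating - upper -12 stops the sum at k = 12; the 13 terms are added exactly. Hence: -13543910579494328/64624969941469.

Key step: with t_0 = 8/5, factor the ratio over Q (prefactor 8/5): negated roots = parameters.
Adjacent-term ratio: r(k) = 2 * (k-12) (k-8/7) / [(k-1/3) (k+1)] - rational in k. x = 2; t_0 = 8/5; negate the roots.


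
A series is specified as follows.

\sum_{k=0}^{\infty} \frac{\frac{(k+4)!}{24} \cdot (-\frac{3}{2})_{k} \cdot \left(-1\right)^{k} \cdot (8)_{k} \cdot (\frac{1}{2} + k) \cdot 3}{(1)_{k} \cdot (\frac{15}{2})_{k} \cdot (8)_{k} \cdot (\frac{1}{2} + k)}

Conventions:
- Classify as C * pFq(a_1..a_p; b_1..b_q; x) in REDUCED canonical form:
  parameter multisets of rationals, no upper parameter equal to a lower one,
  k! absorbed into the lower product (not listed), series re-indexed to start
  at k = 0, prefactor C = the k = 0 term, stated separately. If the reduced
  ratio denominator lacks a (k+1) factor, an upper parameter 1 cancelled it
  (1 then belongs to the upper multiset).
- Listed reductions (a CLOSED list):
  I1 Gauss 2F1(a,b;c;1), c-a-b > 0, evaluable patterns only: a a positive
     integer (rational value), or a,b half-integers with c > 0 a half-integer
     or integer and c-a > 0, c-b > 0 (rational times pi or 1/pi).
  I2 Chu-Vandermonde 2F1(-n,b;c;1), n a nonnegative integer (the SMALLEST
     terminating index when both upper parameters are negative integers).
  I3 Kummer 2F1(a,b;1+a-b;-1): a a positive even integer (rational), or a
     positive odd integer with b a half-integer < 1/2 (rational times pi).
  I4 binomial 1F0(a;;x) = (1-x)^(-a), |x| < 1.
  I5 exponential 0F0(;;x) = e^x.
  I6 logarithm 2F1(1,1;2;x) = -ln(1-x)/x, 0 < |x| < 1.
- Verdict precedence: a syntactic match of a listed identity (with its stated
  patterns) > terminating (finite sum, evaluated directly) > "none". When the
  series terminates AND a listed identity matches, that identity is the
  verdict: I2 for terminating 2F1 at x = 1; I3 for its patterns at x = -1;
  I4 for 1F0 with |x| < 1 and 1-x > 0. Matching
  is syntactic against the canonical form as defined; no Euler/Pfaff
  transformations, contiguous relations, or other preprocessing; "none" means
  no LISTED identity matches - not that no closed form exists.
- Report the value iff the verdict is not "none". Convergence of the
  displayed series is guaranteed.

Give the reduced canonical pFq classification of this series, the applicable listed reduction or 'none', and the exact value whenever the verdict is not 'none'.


Canonical form: C = 3 times 2F1 with upper {-\frac{3}{2}, 5}, lower {\frac{15}{2}}, x = -1. Verdict: this is the Kummer evaluation I3 (x = -1; c = \frac{15}{2} equals 1+a-b for upper {-\frac{3}{2}, 5}: listed pattern). Value: \frac{135135}{65536} \cdot \pi.

Structural cue: with t_0 = 3, the parameter 8 appears in both the upper and lower lists and cancels (alongside the other common factor).
Term ratio: r(k) = -1 * (k-\frac{3}{2}) (k+5) / [(k+\frac{15}{2}) (k+1)] - rational; roots negated = parameters, x = -1, C = 3.


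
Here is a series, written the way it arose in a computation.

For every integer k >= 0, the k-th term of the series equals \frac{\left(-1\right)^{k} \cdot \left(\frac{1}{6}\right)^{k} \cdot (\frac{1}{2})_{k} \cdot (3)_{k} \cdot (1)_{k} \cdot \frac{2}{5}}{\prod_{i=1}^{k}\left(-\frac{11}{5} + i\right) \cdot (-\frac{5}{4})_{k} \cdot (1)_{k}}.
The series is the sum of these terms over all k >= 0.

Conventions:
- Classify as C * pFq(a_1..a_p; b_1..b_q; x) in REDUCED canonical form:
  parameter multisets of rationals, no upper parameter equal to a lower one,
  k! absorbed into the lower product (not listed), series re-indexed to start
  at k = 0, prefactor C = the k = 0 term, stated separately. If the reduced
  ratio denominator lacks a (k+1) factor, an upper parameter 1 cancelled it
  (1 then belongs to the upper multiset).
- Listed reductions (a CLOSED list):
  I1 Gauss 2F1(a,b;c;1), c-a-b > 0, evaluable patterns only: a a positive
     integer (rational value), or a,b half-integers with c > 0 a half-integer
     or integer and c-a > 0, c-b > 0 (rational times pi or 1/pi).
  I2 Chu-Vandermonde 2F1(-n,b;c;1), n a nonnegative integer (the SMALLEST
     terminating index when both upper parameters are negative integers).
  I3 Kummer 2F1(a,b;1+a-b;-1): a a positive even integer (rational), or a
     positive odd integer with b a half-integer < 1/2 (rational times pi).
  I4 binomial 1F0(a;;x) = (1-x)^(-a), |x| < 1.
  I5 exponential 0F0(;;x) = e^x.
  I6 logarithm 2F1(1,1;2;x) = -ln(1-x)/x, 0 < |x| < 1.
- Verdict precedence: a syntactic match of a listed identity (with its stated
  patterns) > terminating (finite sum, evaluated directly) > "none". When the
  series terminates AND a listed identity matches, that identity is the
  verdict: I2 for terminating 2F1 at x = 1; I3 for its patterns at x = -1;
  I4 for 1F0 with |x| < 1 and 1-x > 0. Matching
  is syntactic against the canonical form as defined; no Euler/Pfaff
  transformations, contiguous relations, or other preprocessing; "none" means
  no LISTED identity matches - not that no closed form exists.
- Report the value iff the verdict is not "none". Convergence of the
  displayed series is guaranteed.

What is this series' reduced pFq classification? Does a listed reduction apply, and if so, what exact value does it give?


With C = \frac{2}{5}: the canonical form is 3F2(\frac{1}{2}, 1, 3; -\frac{5}{4}, -\frac{6}{5}; -\frac{1}{6}). Verdict: none. No listed pattern accepts 3F2(\frac{1}{2}, 1, 3; -\frac{5}{4}, -\frac{6}{5}; -\frac{1}{6}).

Key step: with t_0 = \frac{2}{5}, the lower running product (C = 2/5, x = -1/6) is a rising factorial.
Step ratio: r(k) = -\frac{1}{6} * (k+\frac{1}{2}) (k+1) (k+3) / [(k-\frac{5}{4}) (k-\frac{6}{5}) (k+1)] - rational; roots negated = parameters, x = -\frac{1}{6}, C = \frac{2}{5}.


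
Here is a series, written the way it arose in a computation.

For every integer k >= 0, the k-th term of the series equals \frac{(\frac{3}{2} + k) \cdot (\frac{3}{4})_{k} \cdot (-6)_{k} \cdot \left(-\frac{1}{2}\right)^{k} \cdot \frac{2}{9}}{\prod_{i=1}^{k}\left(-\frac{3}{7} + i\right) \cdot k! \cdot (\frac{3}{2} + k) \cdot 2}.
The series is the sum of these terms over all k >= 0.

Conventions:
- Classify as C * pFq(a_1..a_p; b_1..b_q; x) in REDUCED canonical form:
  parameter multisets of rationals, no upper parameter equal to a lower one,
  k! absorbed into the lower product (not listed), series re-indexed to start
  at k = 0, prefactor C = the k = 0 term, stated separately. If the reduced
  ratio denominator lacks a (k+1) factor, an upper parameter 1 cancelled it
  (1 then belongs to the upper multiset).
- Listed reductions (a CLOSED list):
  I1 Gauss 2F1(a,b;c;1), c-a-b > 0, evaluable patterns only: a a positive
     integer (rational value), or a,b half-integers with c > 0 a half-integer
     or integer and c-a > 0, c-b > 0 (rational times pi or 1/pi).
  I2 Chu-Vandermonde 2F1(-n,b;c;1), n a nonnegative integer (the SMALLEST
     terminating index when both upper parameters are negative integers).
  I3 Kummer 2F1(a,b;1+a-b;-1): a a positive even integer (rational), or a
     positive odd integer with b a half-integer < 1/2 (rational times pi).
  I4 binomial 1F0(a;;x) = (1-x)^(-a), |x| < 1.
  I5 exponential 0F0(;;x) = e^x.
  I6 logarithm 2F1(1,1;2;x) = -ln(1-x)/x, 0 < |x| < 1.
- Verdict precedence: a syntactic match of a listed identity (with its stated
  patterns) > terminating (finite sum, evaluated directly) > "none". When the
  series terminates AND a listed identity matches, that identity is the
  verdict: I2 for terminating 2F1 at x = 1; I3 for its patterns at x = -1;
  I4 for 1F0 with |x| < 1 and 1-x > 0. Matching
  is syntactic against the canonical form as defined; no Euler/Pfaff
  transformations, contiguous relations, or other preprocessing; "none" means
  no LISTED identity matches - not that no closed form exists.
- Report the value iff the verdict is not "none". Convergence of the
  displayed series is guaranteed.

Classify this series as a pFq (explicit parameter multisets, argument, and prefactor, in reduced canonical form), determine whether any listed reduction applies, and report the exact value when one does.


First insight: from the first term \frac{1}{9}: the constant factors (prefactor 1/9) combine into one prefactor.
Adjacent-term ratio: r(k) = -\frac{1}{2} * (k-6) (k+\frac{3}{4}) / [(k+\frac{4}{7}) (k+1)] - rational in k, leading ratio -\frac{1}{2}; with t_0 = \frac{1}{9}, classification follows.

Canonical form: C = \frac{1}{9} times 2F1 with upper {-6, \frac{3}{4}}, lower {\frac{4}{7}}, x = -\frac{1}{2}. Verdict: terminating - upper -6 stops the sum at k = 6; the 7 terms are added exactly. Sum: \frac{86436024579}{47982837760}.


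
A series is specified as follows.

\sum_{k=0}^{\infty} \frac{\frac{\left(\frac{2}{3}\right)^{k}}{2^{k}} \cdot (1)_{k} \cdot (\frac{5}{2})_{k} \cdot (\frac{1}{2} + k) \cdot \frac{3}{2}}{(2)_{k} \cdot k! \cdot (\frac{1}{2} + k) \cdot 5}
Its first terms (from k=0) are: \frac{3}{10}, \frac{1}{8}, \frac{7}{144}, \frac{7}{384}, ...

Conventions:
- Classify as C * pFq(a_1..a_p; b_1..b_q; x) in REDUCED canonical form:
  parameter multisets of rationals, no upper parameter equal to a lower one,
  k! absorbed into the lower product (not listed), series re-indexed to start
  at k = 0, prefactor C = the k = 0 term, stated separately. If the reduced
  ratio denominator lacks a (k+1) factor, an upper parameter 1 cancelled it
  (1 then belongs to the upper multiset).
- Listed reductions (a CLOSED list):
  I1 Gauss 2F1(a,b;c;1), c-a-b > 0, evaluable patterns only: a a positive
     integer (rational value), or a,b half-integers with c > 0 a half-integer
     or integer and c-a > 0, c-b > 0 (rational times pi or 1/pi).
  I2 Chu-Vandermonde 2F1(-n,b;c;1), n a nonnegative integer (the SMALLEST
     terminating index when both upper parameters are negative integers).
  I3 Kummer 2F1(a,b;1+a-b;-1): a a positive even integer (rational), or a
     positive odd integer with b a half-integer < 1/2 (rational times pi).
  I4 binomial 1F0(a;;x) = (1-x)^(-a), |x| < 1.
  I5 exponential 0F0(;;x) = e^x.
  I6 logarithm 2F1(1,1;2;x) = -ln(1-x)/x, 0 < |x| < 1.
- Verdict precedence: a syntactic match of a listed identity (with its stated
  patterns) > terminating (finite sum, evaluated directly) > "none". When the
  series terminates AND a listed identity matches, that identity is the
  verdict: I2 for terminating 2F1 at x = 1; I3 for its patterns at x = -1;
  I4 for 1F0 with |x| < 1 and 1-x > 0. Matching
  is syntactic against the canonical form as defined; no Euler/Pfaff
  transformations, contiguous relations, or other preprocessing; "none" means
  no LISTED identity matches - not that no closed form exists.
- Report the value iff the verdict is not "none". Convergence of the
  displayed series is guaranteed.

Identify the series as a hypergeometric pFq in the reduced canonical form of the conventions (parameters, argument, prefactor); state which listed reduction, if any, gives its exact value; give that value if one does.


Reduced: x = \frac{1}{3}, 2F1, upper = {1, \frac{5}{2}}, lower = {2}, C = \frac{3}{10}. Verdict: none (x = \frac{1}{3}): each listed identity misses the multisets {1, \frac{5}{2}} ; {2}.

Key step: t_0 = \frac{3}{10} here, and the two k-th powers (prefactor 3/10) combine into one argument.
Adjacent-term ratio: r(k) = \frac{1}{3} * (k+1) (k+\frac{5}{2}) / [(k+2) (k+1)] - rational in k. x = \frac{1}{3}; t_0 = \frac{3}{10}; negate the roots.


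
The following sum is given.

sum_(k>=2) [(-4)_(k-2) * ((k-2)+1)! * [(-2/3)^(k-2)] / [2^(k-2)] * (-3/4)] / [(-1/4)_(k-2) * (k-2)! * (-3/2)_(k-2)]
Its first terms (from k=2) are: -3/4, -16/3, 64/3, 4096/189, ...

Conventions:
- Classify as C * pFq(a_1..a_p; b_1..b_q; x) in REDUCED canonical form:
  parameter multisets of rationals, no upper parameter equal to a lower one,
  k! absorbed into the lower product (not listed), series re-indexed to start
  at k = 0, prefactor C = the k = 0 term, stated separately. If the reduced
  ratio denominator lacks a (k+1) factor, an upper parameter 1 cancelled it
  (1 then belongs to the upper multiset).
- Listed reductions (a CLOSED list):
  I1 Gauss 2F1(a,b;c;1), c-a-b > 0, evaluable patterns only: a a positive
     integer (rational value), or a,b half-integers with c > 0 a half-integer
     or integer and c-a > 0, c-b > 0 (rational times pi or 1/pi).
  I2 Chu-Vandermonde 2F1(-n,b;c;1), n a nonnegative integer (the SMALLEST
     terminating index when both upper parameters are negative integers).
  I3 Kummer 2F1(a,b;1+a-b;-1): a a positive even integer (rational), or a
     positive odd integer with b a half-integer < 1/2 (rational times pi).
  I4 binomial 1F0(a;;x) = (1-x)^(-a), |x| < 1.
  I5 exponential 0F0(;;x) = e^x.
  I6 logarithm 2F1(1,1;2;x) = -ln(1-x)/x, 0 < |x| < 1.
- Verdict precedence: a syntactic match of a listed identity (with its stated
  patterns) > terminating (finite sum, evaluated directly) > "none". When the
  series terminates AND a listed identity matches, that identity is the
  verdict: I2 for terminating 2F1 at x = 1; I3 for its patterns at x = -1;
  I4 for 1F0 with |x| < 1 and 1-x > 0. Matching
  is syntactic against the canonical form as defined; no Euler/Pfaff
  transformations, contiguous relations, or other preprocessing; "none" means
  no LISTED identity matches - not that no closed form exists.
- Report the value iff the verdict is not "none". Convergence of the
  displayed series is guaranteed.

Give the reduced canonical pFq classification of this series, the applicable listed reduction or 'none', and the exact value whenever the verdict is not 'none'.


Reduced: x = -1/3, 2F2, upper = {-4, 2}, lower = {-3/2, -1/4}, C = -3/4. Verdict: terminating - the sum ends at index 4 because -4 is a negative integer; exact evaluation follows. Its exact value is 2927227/74844.

Structural cue: with t_0 = -3/4, the factorial ratio (prefactor -3/4) (k+a-1)!/(a-1)! is a rising factorial (a)_k.
Ratio: r(k) = (-1/3) * (k-4) (k+2) / [(k-3/2) (k-1/4) (k+1)] - rational in k, leading ratio (-1/3); with t_0 = -3/4, classification follows.


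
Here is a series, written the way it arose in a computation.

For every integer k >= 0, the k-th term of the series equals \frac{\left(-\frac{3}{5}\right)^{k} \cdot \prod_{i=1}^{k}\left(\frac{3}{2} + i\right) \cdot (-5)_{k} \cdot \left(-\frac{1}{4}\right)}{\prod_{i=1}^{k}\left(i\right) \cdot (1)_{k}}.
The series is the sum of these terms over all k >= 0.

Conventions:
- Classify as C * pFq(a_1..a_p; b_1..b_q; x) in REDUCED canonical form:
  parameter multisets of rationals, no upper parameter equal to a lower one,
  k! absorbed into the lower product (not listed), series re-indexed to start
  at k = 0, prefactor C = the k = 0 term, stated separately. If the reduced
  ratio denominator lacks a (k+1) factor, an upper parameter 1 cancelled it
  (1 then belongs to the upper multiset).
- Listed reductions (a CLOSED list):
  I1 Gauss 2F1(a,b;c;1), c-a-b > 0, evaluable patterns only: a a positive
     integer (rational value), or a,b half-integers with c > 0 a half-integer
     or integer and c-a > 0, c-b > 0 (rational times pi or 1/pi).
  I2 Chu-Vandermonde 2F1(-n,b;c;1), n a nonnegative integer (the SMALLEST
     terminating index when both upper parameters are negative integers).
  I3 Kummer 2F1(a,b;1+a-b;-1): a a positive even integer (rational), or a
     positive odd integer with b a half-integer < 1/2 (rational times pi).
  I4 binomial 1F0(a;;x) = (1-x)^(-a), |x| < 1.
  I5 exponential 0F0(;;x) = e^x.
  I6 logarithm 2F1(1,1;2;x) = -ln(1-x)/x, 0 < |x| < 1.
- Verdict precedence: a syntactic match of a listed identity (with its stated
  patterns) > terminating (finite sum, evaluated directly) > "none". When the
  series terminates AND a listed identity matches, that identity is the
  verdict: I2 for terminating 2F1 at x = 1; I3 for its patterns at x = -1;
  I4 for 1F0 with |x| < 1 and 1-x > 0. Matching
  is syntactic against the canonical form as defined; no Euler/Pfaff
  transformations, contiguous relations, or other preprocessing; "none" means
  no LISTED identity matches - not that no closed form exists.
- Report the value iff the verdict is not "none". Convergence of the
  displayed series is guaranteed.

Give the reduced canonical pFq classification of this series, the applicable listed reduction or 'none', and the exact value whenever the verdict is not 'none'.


At argument -\frac{3}{5}: a 2F1 with upper {-5, \frac{5}{2}}, lower {1}, scaled by C = -\frac{1}{4}. Verdict: terminating - upper -5 stops the sum at k = 5; the 6 terms are added exactly. Hence: -\frac{36147479}{3200000}.

Key step: with t_0 = -\frac{1}{4}, the running product (C = -1/4, x = -3/5) telescopes to a rising factorial.
Term ratio: r(k) = -\frac{3}{5} * (k-5) (k+\frac{5}{2}) / [(k+1) (k+1)] - rational in k, leading ratio -\frac{3}{5}; with t_0 = -\frac{1}{4}, classification follows.


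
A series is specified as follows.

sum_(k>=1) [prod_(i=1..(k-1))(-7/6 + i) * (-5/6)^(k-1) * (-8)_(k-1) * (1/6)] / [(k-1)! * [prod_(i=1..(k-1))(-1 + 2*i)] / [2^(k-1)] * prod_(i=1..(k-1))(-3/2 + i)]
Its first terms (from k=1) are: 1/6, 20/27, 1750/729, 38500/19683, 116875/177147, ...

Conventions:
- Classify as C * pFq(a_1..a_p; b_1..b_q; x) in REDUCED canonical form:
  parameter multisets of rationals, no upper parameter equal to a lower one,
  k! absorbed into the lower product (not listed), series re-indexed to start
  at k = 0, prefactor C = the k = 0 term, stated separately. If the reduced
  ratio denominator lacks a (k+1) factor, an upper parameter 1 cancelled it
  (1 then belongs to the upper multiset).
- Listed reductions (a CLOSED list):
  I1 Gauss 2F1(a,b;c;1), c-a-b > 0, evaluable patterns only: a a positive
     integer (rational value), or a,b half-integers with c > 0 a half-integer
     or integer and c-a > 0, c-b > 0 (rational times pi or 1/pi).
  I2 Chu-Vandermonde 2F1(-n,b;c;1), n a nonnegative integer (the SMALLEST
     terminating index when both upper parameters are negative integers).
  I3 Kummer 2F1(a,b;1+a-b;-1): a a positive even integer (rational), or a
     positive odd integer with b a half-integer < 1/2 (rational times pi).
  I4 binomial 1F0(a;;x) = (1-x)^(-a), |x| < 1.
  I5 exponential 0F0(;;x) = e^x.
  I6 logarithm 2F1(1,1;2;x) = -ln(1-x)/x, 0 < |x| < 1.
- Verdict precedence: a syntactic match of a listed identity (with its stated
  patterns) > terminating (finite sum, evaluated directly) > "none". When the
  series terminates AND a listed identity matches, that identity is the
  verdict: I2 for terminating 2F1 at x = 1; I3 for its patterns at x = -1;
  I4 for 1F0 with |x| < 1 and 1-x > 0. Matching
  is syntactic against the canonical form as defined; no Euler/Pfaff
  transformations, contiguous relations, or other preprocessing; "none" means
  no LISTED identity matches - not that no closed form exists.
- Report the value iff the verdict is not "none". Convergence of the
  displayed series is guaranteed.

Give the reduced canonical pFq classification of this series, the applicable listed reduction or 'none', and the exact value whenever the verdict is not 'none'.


At argument -5/6: a 2F2 with upper {-8, -1/6}, lower {-1/2, 1/2}, scaled by C = 1/6. Verdict: terminating - upper -8 stops the sum at k = 8; the 9 terms are added exactly. Its exact value is 2017991630482088/334114141657023.

Structural cue: t_0 being 1/6, the lower running product (C = 1/6) is a rising factorial.
Term ratio: r(k) = (-5/6) * (k-8) (k-1/6) / [(k-1/2) (k+1/2) (k+1)] - poly over poly, x = (-5/6) from leading terms; C = 1/6 at k = 0.


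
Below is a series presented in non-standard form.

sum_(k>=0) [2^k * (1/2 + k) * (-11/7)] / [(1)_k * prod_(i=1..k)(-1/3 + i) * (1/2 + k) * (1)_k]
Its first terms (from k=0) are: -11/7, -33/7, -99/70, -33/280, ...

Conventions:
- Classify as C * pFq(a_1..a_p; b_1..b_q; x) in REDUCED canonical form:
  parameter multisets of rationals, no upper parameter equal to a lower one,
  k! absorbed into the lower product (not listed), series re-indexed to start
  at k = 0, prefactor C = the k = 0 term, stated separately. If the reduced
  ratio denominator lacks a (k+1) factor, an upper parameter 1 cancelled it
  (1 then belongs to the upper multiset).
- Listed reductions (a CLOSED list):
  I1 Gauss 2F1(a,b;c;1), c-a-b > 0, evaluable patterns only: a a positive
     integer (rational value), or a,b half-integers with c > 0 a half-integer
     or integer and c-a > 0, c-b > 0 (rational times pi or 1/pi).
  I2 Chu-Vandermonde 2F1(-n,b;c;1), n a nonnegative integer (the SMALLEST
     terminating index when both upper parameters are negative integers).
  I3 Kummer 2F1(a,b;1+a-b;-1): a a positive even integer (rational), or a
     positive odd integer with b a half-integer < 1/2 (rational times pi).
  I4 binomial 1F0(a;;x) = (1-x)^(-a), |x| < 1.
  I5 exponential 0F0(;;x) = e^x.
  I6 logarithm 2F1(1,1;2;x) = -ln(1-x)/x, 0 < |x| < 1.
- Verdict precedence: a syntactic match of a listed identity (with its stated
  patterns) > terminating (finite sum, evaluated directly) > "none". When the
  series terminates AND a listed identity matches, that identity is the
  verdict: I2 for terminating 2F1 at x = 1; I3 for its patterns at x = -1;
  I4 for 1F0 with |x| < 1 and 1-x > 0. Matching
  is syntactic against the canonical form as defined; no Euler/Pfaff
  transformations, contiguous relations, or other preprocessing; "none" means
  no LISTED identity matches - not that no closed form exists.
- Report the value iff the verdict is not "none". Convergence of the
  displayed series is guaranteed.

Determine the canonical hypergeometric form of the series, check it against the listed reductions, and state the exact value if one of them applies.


With C = -11/7: the canonical form is 0F2(-; 2/3, 1; 2). Verdict: none (x = 2): each listed identity misses the multisets {-} ; {2/3, 1}.

Key observation: from the first term -11/7: k + 1/2 divides numerator and denominator alike; C = -11/7 after cancelling.
Consecutive-term ratio: r(k) = 2 * 1 / [(k+2/3) (k+1) (k+1)] - rational; roots negated = parameters, x = 2, C = -11/7.
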